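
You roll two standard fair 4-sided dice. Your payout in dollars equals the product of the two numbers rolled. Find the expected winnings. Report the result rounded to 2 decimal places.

$6.25

Distribution of the product of the two numbers rolled: 1 w.p. 1/16, 2 w.p. 1/8, 3 w.p. 1/8, 4 w.p. 3/16, 6 w.p. 1/8, 8 w.p. 1/8, …
E[payout] = (1/16)·1 + (1/8)·2 + (1/8)·3 + (3/16)·4 + (1/8)·6 + (1/8)·8 + (1/16)·9 + (1/8)·12 + (1/16)·16 = 25/4
≈ $6.25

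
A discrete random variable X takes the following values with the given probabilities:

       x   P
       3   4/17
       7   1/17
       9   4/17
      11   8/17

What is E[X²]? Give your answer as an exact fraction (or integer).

E[X²] = (4/17)·9 + (1/17)·49 + (4/17)·81 + (8/17)·121
     = 81

81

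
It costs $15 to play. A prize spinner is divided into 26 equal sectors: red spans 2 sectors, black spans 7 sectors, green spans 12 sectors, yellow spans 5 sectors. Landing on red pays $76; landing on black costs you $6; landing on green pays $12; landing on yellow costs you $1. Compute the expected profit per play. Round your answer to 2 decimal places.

E[payout] = (2/26)·76 + (7/26)·(-6) + (12/26)·12 + (5/26)·(-1) = 249/26
Expected profit = 249/26 − 15 = -141/26 ≈ -$5.42

-$5.42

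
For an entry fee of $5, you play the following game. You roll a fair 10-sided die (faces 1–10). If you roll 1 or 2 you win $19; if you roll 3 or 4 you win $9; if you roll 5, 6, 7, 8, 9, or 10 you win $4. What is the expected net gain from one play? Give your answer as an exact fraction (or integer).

E[payout] = (3/5)·4 + (1/5)·9 + (1/5)·19 = 8
Expected profit = 8 − 5 = 3

$3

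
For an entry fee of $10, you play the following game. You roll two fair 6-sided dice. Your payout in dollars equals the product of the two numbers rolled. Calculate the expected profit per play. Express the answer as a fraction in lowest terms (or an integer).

9/4 dollars

Distribution of the product of the two numbers rolled: 1 w.p. 1/36, 2 w.p. 1/18, 3 w.p. 1/18, 4 w.p. 1/12, 5 w.p. 1/18, 6 w.p. 1/9, …
E[payout] = (1/36)·1 + (1/18)·2 + (1/18)·3 + (1/12)·4 + (1/18)·5 + (1/9)·6 + (1/18)·8 + (1/36)·9 + (1/18)·10 + (1/9)·12 + (1/18)·15 + (1/36)·16 + (1/18)·18 + (1/18)·20 + (1/18)·24 + (1/36)·25 + (1/18)·30 + (1/36)·36 = 49/4
Expected profit = 49/4 − 10 = 9/4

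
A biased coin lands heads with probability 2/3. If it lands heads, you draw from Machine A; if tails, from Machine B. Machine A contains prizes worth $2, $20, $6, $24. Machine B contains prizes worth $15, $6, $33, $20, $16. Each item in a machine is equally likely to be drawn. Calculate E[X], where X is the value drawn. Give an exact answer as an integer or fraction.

E[X | Machine A] = (2 + 20 + 6 + 24)/4 = 13
E[X | Machine B] = (15 + 6 + 33 + 20 + 16)/5 = 18
E[X] = (2/3)·13 + (1/3)·18 = 44/3

44/3 dollars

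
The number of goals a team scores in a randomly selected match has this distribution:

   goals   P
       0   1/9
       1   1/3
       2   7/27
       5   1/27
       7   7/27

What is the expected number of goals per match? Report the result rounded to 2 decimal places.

2.85

E[X] = (1/9)·0 + (1/3)·1 + (7/27)·2 + (1/27)·5 + (7/27)·7
     = 77/27 ≈ 2.85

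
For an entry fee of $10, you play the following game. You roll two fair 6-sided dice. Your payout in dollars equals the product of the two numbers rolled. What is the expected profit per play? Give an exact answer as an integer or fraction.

9/4 dollars

Distribution of the product of the two numbers rolled: 1 w.p. 1/36, 2 w.p. 1/18, 3 w.p. 1/18, 4 w.p. 1/12, 5 w.p. 1/18, 6 w.p. 1/9, …
E[payout] = (1/36)·1 + (1/18)·2 + (1/18)·3 + (1/12)·4 + (1/18)·5 + (1/9)·6 + (1/18)·8 + (1/36)·9 + (1/18)·10 + (1/9)·12 + (1/18)·15 + (1/36)·16 + (1/18)·18 + (1/18)·20 + (1/18)·24 + (1/36)·25 + (1/18)·30 + (1/36)·36 = 49/4
Expected profit = 49/4 − 10 = 9/4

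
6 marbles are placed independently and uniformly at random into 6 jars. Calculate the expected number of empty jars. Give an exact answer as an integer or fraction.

15625/7776

Let Xⱼ=1 if jar j is empty. P(Xⱼ=1) = ((6-1)/6)^6 = 15625/46656.
By linearity, E[#empty] = 6·15625/46656 = 15625/7776.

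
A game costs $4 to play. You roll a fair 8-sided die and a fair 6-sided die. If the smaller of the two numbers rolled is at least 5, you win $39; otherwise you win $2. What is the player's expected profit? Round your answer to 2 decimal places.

$4.17

E[payout] = (5/6)·2 + (1/6)·39 = 49/6
Expected profit = 49/6 − 4 = 25/6 ≈ $4.17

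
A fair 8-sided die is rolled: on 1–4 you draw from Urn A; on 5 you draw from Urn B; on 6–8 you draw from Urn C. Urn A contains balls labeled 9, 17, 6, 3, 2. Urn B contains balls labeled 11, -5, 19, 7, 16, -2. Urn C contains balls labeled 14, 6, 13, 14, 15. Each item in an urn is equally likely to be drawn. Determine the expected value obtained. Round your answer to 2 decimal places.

E[X | Urn A] = (9 + 17 + 6 + 3 + 2)/5 = 37/5
E[X | Urn B] = (11 − 5 + 19 + 7 + 16 − 2)/6 = 23/3
E[X | Urn C] = (14 + 6 + 13 + 14 + 15)/5 = 62/5
E[X] = (1/2)·37/5 + (1/8)·23/3 + (3/8)·62/5 = 1117/120 ≈ 9.31

9.31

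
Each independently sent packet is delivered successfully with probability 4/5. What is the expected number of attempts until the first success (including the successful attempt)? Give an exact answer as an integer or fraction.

5/4

For a geometric distribution, E[trials] = 1/p = 1/(4/5) = 5/4.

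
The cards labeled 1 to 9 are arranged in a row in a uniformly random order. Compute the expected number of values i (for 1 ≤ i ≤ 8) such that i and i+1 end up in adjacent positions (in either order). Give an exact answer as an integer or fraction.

For each i ∈ {1,…,8}, let Xᵢ = 1 if i and i+1 are adjacent. P(Xᵢ=1) = 2·(9−1)!/9! = 2/9.
By linearity, E[ΣXᵢ] = (8)·(2/9) = 16/9.

16/9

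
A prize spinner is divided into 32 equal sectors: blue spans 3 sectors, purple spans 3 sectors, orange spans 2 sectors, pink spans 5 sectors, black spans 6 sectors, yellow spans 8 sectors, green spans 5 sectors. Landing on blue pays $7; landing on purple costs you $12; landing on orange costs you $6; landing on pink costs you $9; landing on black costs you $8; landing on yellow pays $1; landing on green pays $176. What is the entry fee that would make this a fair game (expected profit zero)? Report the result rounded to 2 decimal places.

$24.00

E[payout] = (3/32)·7 + (3/32)·(-12) + (2/32)·(-6) + (5/32)·(-9) + (6/32)·(-8) + (8/32)·1 + (5/32)·176 = 24
Fair fee = E[payout] = 24 ≈ $24.00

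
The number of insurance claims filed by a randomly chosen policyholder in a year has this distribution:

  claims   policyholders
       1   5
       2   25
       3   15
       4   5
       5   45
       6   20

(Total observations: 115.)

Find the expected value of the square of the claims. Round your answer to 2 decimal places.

Total = 115, so P(claims=1) = 5/115, etc.
E[X²] = (1/23)·1 + (5/23)·4 + (3/23)·9 + (1/23)·16 + (9/23)·25 + (4/23)·36
     = 433/23 ≈ 18.83

18.83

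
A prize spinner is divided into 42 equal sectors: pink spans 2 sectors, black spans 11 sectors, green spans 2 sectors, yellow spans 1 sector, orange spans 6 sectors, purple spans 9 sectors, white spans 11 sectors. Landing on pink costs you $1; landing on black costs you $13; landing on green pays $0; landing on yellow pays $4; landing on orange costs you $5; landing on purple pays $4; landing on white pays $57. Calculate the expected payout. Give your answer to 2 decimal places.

$11.71

E[payout] = (2/42)·(-1) + (11/42)·(-13) + (2/42)·0 + (1/42)·4 + (6/42)·(-5) + (9/42)·4 + (11/42)·57 = 82/7
≈ $11.71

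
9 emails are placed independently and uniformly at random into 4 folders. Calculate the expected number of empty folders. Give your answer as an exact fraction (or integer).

Let Xⱼ=1 if folder j is empty. P(Xⱼ=1) = ((4-1)/4)^9 = 19683/262144.
By linearity, E[#empty] = 4·19683/262144 = 19683/65536.

19683/65536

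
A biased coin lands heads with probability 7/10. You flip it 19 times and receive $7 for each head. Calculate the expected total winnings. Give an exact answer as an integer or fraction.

E[#heads] = 19·7/10 = 133/10 (linearity over flips).
E[winnings] = 7·133/10 = 931/10.

931/10 dollars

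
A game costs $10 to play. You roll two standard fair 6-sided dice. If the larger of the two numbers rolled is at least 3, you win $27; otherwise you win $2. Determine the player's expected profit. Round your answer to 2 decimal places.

$14.22

E[payout] = (1/9)·2 + (8/9)·27 = 218/9
Expected profit = 218/9 − 10 = 128/9 ≈ $14.22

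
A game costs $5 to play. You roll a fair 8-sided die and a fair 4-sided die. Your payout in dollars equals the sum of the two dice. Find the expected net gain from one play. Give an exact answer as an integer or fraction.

Distribution of the sum of the two dice: 2 w.p. 1/32, 3 w.p. 1/16, 4 w.p. 3/32, 5 w.p. 1/8, 6 w.p. 1/8, 7 w.p. 1/8, …
E[payout] = (1/32)·2 + (1/16)·3 + (3/32)·4 + (1/8)·5 + (1/8)·6 + (1/8)·7 + (1/8)·8 + (1/8)·9 + (3/32)·10 + (1/16)·11 + (1/32)·12 = 7
Expected profit = 7 − 5 = 2

$2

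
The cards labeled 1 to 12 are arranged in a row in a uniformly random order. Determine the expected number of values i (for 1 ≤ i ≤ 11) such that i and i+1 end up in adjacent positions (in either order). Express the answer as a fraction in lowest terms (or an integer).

For each i ∈ {1,…,11}, let Xᵢ = 1 if i and i+1 are adjacent. P(Xᵢ=1) = 2·(12−1)!/12! = 2/12.
By linearity, E[ΣXᵢ] = (11)·(2/12) = 11/6.

11/6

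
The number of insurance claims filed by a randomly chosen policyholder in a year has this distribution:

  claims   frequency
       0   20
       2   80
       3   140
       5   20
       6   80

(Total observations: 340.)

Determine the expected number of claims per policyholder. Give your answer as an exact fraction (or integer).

Total = 340, so P(claims=0) = 20/340, etc.
E[X] = (1/17)·0 + (4/17)·2 + (7/17)·3 + (1/17)·5 + (4/17)·6
     = 58/17

58/17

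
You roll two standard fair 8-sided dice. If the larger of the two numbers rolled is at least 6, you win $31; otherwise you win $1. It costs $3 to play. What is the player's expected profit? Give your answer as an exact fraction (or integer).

E[payout] = (25/64)·1 + (39/64)·31 = 617/32
Expected profit = 617/32 − 3 = 521/32

521/32 dollars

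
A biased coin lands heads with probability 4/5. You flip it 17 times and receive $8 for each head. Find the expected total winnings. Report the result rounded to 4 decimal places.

$108.8000

E[#heads] = 17·4/5 = 68/5 (linearity over flips).
E[winnings] = 8·68/5 = 544/5.
≈ 108.8000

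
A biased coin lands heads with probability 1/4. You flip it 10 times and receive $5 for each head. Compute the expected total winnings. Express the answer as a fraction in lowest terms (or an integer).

25/2 dollars

E[#heads] = 10·1/4 = 5/2 (linearity over flips).
E[winnings] = 5·5/2 = 25/2.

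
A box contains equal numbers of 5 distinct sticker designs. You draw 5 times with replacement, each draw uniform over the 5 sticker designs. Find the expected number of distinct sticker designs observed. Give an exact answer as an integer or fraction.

2101/625

Let Xⱼ=1 if type j appears at least once. P(Xⱼ=1) = 1 − ((5−1)/5)^5 = 2101/3125.
E[#distinct] = 5·2101/3125 = 2101/625.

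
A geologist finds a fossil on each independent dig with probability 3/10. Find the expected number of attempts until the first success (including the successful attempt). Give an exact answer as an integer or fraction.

For a geometric distribution, E[trials] = 1/p = 1/(3/10) = 10/3.

10/3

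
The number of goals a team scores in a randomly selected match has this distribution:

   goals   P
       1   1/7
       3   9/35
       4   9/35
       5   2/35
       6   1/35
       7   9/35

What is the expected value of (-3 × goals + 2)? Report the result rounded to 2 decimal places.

-10.60

E[-3x+2] = (1/7)·(-1) + (9/35)·(-7) + (9/35)·(-10) + (2/35)·(-13) + (1/35)·(-16) + (9/35)·(-19)
     = -53/5 ≈ -10.60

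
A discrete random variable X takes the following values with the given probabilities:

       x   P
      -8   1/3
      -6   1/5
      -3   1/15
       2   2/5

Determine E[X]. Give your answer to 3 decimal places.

-3.267

E[X] = (1/3)·(-8) + (1/5)·(-6) + (1/15)·(-3) + (2/5)·2
     = -49/15 ≈ -3.267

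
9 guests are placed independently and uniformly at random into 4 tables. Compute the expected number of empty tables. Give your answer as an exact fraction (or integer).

19683/65536

Let Xⱼ=1 if table j is empty. P(Xⱼ=1) = ((4-1)/4)^9 = 19683/262144.
By linearity, E[#empty] = 4·19683/262144 = 19683/65536.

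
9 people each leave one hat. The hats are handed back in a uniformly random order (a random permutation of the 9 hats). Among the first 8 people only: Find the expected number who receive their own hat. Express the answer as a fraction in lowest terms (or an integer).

Let Xᵢ = 1 if person i gets their own hat. For each i, P(Xᵢ=1) = 1/9.
By linearity of expectation, E[X₁+…+X_8] = 8·(1/9) = 8/9.

8/9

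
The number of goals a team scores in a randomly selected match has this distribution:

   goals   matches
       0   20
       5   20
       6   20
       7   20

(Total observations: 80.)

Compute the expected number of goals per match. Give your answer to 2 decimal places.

4.50

Total = 80, so P(goals=0) = 20/80, etc.
E[X] = (1/4)·0 + (1/4)·5 + (1/4)·6 + (1/4)·7
     = 9/2 ≈ 4.50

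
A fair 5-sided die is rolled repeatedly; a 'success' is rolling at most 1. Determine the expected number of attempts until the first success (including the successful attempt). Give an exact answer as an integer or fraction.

For a geometric distribution, E[trials] = 1/p = 1/(1/5) = 5.

5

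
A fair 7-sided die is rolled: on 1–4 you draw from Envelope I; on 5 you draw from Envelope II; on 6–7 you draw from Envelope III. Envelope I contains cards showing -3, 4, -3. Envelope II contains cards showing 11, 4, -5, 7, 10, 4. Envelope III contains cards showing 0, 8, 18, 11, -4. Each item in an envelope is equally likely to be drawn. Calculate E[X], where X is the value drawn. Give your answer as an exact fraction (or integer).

E[X | Envelope I] = (-3 + 4 − 3)/3 = -2/3
E[X | Envelope II] = (11 + 4 − 5 + 7 + 10 + 4)/6 = 31/6
E[X | Envelope III] = (0 + 8 + 18 + 11 − 4)/5 = 33/5
E[X] = (4/7)·(-2/3) + (1/7)·31/6 + (2/7)·33/5 = 157/70

157/70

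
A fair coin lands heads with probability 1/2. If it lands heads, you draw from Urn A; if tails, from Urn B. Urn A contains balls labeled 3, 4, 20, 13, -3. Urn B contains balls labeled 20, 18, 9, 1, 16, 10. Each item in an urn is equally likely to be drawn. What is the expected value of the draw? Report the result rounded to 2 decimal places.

E[X | Urn A] = (3 + 4 + 20 + 13 − 3)/5 = 37/5
E[X | Urn B] = (20 + 18 + 9 + 1 + 16 + 10)/6 = 37/3
E[X] = (1/2)·37/5 + (1/2)·37/3 = 148/15 ≈ 9.87

9.87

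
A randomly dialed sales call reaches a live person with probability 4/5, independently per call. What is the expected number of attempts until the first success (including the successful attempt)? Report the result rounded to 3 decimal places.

1.250

For a geometric distribution, E[trials] = 1/p = 1/(4/5) = 5/4.
≈ 1.250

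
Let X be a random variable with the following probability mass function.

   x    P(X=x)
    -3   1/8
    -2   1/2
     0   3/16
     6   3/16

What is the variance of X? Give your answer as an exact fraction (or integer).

E[X] = (1/8)·(-3) + (1/2)·(-2) + (3/16)·0 + (3/16)·6 = -1/4
E[X²] = (1/8)·9 + (1/2)·4 + (3/16)·0 + (3/16)·36 = 79/8
Var(X) = 79/8 − (-1/4)² = 157/16

157/16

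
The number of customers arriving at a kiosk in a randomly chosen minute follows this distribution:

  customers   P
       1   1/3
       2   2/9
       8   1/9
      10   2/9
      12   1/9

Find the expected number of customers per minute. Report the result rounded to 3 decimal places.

5.222

E[X] = (1/3)·1 + (2/9)·2 + (1/9)·8 + (2/9)·10 + (1/9)·12
     = 47/9 ≈ 5.222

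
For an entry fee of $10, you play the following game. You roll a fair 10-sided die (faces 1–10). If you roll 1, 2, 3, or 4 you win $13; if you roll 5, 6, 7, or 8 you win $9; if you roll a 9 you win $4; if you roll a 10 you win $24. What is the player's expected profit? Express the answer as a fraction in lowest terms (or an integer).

E[payout] = (1/10)·4 + (2/5)·9 + (2/5)·13 + (1/10)·24 = 58/5
Expected profit = 58/5 − 10 = 8/5

8/5 dollars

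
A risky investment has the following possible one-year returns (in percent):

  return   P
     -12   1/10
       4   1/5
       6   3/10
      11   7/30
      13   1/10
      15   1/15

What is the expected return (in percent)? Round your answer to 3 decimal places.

E[X] = (1/10)·(-12) + (1/5)·4 + (3/10)·6 + (7/30)·11 + (1/10)·13 + (1/15)·15
     = 94/15 ≈ 6.267

6.267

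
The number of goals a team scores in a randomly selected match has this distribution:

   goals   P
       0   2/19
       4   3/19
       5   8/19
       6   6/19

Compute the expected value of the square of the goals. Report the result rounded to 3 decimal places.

24.421

E[X²] = (2/19)·0 + (3/19)·16 + (8/19)·25 + (6/19)·36
     = 464/19 ≈ 24.421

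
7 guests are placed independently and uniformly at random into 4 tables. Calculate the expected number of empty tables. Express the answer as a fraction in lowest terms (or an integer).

2187/4096

Let Xⱼ=1 if table j is empty. P(Xⱼ=1) = ((4-1)/4)^7 = 2187/16384.
By linearity, E[#empty] = 4·2187/16384 = 2187/4096.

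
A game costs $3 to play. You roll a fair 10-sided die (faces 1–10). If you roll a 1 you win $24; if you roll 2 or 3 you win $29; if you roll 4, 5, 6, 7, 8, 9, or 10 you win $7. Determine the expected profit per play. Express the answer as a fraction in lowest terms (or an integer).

101/10 dollars

E[payout] = (7/10)·7 + (1/10)·24 + (1/5)·29 = 131/10
Expected profit = 131/10 − 3 = 101/10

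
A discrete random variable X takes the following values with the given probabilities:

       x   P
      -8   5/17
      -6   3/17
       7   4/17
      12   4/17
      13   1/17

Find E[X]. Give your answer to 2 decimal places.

1.82

E[X] = (5/17)·(-8) + (3/17)·(-6) + (4/17)·7 + (4/17)·12 + (1/17)·13
     = 31/17 ≈ 1.82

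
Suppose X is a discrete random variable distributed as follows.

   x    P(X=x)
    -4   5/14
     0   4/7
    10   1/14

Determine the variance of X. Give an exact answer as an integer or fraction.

E[X] = (5/14)·(-4) + (4/7)·0 + (1/14)·10 = -5/7
E[X²] = (5/14)·16 + (4/7)·0 + (1/14)·100 = 90/7
Var(X) = 90/7 − (-5/7)² = 605/49

605/49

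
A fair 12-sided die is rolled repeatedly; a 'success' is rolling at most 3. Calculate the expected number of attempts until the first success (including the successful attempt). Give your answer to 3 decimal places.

4.000

For a geometric distribution, E[trials] = 1/p = 1/(1/4) = 4.
≈ 4.000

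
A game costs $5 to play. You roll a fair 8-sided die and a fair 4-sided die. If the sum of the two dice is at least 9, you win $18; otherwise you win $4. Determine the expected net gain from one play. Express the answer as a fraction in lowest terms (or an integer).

E[payout] = (11/16)·4 + (5/16)·18 = 67/8
Expected profit = 67/8 − 5 = 27/8

27/8 dollars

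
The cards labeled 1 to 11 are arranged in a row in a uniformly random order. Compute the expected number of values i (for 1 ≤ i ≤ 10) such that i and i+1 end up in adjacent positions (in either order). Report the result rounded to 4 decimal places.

1.8182

For each i ∈ {1,…,10}, let Xᵢ = 1 if i and i+1 are adjacent. P(Xᵢ=1) = 2·(11−1)!/11! = 2/11.
By linearity, E[ΣXᵢ] = (10)·(2/11) = 20/11.
≈ 1.8182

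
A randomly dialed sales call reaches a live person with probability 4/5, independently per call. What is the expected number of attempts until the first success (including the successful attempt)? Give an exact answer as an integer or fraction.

5/4

For a geometric distribution, E[trials] = 1/p = 1/(4/5) = 5/4.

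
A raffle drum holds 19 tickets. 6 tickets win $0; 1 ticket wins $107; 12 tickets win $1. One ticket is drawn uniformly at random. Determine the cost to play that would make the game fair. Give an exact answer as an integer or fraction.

E[payout] = (6/19)·0 + (1/19)·107 + (12/19)·1 = 119/19
Fair fee = E[payout] = 119/19

119/19 dollars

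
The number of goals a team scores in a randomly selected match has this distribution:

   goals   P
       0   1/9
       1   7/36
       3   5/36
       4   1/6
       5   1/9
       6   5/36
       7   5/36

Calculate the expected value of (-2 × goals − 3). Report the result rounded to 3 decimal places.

-10.278

E[-2x-3] = (1/9)·(-3) + (7/36)·(-5) + (5/36)·(-9) + (1/6)·(-11) + (1/9)·(-13) + (5/36)·(-15) + (5/36)·(-17)
     = -185/18 ≈ -10.278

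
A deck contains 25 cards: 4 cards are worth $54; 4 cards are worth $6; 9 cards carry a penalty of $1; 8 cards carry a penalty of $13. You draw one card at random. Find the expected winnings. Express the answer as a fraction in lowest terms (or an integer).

E[payout] = (4/25)·54 + (4/25)·6 + (9/25)·(-1) + (8/25)·(-13) = 127/25

127/25 dollars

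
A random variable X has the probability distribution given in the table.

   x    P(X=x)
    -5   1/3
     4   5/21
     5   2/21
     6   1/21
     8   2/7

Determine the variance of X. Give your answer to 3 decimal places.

29.079

E[X] = (1/3)·(-5) + (5/21)·4 + (2/21)·5 + (1/21)·6 + (2/7)·8 = 7/3
E[X²] = (1/3)·25 + (5/21)·16 + (2/21)·25 + (1/21)·36 + (2/7)·64 = 725/21
Var(X) = 725/21 − (7/3)² = 1832/63 ≈ 29.079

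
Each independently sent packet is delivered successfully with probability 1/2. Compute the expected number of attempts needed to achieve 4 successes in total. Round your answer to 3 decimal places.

8.000

By linearity (sum of 4 independent geometric waits), E[trials] = 4/p = 4/(1/2) = 8.
≈ 8.000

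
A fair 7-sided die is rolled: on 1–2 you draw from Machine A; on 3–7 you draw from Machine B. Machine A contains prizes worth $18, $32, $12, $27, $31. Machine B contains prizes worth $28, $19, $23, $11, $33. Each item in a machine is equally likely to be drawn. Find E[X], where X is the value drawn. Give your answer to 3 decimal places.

$23.143

E[X | Machine A] = (18 + 32 + 12 + 27 + 31)/5 = 24
E[X | Machine B] = (28 + 19 + 23 + 11 + 33)/5 = 114/5
E[X] = (2/7)·24 + (5/7)·114/5 = 162/7 ≈ 23.143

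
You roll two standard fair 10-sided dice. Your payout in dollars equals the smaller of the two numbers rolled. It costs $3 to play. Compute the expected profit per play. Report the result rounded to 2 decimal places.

$0.85

Distribution of the smaller of the two numbers rolled: 1 w.p. 19/100, 2 w.p. 17/100, 3 w.p. 3/20, 4 w.p. 13/100, 5 w.p. 11/100, 6 w.p. 9/100, …
E[payout] = (19/100)·1 + (17/100)·2 + (3/20)·3 + (13/100)·4 + (11/100)·5 + (9/100)·6 + (7/100)·7 + (1/20)·8 + (3/100)·9 + (1/100)·10 = 77/20
Expected profit = 77/20 − 3 = 17/20 ≈ $0.85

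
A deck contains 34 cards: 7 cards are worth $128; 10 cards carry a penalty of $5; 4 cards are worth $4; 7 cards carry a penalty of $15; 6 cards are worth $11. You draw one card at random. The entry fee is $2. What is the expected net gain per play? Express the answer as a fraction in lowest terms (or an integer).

755/34 dollars

E[payout] = (7/34)·128 + (10/34)·(-5) + (4/34)·4 + (7/34)·(-15) + (6/34)·11 = 823/34
Expected profit = 823/34 − 2 = 755/34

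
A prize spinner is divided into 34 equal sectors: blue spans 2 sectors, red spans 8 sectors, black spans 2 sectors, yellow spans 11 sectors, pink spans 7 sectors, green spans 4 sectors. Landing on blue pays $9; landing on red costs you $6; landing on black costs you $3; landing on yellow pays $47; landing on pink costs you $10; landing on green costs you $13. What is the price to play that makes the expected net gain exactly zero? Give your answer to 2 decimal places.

E[payout] = (2/34)·9 + (8/34)·(-6) + (2/34)·(-3) + (11/34)·47 + (7/34)·(-10) + (4/34)·(-13) = 359/34
Fair fee = E[payout] = 359/34 ≈ $10.56

$10.56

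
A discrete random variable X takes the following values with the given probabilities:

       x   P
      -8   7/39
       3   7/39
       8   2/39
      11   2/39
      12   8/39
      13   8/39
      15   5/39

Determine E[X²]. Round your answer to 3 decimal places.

115.641

E[X²] = (7/39)·64 + (7/39)·9 + (2/39)·64 + (2/39)·121 + (8/39)·144 + (8/39)·169 + (5/39)·225
     = 4510/39 ≈ 115.641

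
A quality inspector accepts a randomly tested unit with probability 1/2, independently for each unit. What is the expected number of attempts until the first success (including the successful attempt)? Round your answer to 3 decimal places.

2.000

For a geometric distribution, E[trials] = 1/p = 1/(1/2) = 2.
≈ 2.000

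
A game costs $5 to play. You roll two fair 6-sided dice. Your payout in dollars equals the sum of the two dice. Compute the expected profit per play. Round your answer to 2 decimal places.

$2.00

Distribution of the sum of the two dice: 2 w.p. 1/36, 3 w.p. 1/18, 4 w.p. 1/12, 5 w.p. 1/9, 6 w.p. 5/36, 7 w.p. 1/6, …
E[payout] = (1/36)·2 + (1/18)·3 + (1/12)·4 + (1/9)·5 + (5/36)·6 + (1/6)·7 + (5/36)·8 + (1/9)·9 + (1/12)·10 + (1/18)·11 + (1/36)·12 = 7
Expected profit = 7 − 5 = 2 ≈ $2.00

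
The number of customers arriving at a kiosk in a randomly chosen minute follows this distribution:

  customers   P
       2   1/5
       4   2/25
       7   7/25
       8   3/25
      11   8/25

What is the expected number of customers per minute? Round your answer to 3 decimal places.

E[X] = (1/5)·2 + (2/25)·4 + (7/25)·7 + (3/25)·8 + (8/25)·11
     = 179/25 ≈ 7.160

7.160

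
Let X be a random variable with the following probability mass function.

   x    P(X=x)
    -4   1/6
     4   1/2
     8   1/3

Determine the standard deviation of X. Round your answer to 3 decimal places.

4.000

E[X] = 4, E[X²] = 32
Var(X) = E[X²] − (E[X])² = 32 − 16 = 16
SD(X) = √(16) ≈ 4.000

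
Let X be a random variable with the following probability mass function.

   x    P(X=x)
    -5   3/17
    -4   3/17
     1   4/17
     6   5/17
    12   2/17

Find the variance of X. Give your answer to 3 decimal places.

31.675

E[X] = (3/17)·(-5) + (3/17)·(-4) + (4/17)·1 + (5/17)·6 + (2/17)·12 = 31/17
E[X²] = (3/17)·25 + (3/17)·16 + (4/17)·1 + (5/17)·36 + (2/17)·144 = 35
Var(X) = 35 − (31/17)² = 9154/289 ≈ 31.675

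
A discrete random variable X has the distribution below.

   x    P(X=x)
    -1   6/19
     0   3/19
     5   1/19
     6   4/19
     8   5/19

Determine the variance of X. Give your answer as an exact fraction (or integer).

5436/361

E[X] = (6/19)·(-1) + (3/19)·0 + (1/19)·5 + (4/19)·6 + (5/19)·8 = 63/19
E[X²] = (6/19)·1 + (3/19)·0 + (1/19)·25 + (4/19)·36 + (5/19)·64 = 495/19
Var(X) = 495/19 − (63/19)² = 5436/361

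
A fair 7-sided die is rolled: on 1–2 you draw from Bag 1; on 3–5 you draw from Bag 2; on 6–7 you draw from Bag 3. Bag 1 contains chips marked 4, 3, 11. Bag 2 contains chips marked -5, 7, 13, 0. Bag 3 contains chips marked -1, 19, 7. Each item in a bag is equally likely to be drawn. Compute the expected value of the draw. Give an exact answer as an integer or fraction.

E[X | Bag 1] = (4 + 3 + 11)/3 = 6
E[X | Bag 2] = (-5 + 7 + 13 + 0)/4 = 15/4
E[X | Bag 3] = (-1 + 19 + 7)/3 = 25/3
E[X] = (2/7)·6 + (3/7)·15/4 + (2/7)·25/3 = 479/84

479/84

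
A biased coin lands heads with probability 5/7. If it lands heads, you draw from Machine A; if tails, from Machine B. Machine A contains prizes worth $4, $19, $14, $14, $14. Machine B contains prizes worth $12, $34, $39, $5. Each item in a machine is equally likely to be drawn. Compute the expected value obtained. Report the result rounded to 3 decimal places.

$15.714

E[X | Machine A] = (4 + 19 + 14 + 14 + 14)/5 = 13
E[X | Machine B] = (12 + 34 + 39 + 5)/4 = 45/2
E[X] = (5/7)·13 + (2/7)·45/2 = 110/7 ≈ 15.714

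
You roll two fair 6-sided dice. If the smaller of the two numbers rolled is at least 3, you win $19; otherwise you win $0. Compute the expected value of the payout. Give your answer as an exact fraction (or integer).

76/9 dollars

E[payout] = (5/9)·0 + (4/9)·19 = 76/9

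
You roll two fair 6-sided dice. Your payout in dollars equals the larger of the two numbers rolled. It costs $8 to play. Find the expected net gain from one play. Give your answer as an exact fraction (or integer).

Distribution of the larger of the two numbers rolled: 1 w.p. 1/36, 2 w.p. 1/12, 3 w.p. 5/36, 4 w.p. 7/36, 5 w.p. 1/4, 6 w.p. 11/36
E[payout] = (1/36)·1 + (1/12)·2 + (5/36)·3 + (7/36)·4 + (1/4)·5 + (11/36)·6 = 161/36
Expected profit = 161/36 − 8 = -127/36

-127/36 dollars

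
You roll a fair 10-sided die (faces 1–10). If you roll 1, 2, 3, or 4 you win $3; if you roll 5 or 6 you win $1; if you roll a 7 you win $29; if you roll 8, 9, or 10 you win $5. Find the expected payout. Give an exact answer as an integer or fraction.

E[payout] = (1/5)·1 + (2/5)·3 + (3/10)·5 + (1/10)·29 = 29/5

29/5 dollars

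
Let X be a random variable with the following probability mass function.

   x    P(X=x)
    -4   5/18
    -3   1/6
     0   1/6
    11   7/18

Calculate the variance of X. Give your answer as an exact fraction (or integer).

E[X] = (5/18)·(-4) + (1/6)·(-3) + (1/6)·0 + (7/18)·11 = 8/3
E[X²] = (5/18)·16 + (1/6)·9 + (1/6)·0 + (7/18)·121 = 53
Var(X) = 53 − (8/3)² = 413/9

413/9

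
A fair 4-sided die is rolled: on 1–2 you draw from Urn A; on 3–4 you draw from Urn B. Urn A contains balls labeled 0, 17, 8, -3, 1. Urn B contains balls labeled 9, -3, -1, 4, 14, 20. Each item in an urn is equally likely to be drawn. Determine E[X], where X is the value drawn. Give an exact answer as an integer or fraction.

353/60

E[X | Urn A] = (0 + 17 + 8 − 3 + 1)/5 = 23/5
E[X | Urn B] = (9 − 3 − 1 + 4 + 14 + 20)/6 = 43/6
E[X] = (1/2)·23/5 + (1/2)·43/6 = 353/60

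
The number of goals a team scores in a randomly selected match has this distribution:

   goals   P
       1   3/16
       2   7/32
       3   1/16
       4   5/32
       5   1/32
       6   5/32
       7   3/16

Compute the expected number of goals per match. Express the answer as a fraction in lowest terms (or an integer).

123/32

E[X] = (3/16)·1 + (7/32)·2 + (1/16)·3 + (5/32)·4 + (1/32)·5 + (5/32)·6 + (3/16)·7
     = 123/32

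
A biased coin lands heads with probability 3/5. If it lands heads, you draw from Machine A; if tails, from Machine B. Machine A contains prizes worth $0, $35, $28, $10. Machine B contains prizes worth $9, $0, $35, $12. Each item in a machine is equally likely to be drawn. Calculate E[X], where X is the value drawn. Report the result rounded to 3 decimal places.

E[X | Machine A] = (0 + 35 + 28 + 10)/4 = 73/4
E[X | Machine B] = (9 + 0 + 35 + 12)/4 = 14
E[X] = (3/5)·73/4 + (2/5)·14 = 331/20 ≈ 16.550

$16.550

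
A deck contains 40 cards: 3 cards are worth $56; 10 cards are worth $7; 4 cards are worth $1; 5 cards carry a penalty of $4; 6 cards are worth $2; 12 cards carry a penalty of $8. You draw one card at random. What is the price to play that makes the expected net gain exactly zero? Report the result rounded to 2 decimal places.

E[payout] = (3/40)·56 + (10/40)·7 + (4/40)·1 + (5/40)·(-4) + (6/40)·2 + (12/40)·(-8) = 69/20
Fair fee = E[payout] = 69/20 ≈ $3.45

$3.45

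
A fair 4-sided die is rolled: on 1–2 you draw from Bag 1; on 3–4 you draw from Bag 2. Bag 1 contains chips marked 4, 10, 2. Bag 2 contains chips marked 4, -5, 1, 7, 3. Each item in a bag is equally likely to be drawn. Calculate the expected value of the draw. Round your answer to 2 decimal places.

3.67

E[X | Bag 1] = (4 + 10 + 2)/3 = 16/3
E[X | Bag 2] = (4 − 5 + 1 + 7 + 3)/5 = 2
E[X] = (1/2)·16/3 + (1/2)·2 = 11/3 ≈ 3.67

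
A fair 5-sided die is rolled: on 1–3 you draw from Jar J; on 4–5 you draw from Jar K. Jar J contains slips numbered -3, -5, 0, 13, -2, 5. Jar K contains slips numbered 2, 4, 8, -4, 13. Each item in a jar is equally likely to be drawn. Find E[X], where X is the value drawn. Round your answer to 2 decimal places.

E[X | Jar J] = (-3 − 5 + 0 + 13 − 2 + 5)/6 = 4/3
E[X | Jar K] = (2 + 4 + 8 − 4 + 13)/5 = 23/5
E[X] = (3/5)·4/3 + (2/5)·23/5 = 66/25 ≈ 2.64

2.64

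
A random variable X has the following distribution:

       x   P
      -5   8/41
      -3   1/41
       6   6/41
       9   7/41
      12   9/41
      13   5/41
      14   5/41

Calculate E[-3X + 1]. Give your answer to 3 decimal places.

-20.878

E[-3x+1] = (8/41)·16 + (1/41)·10 + (6/41)·(-17) + (7/41)·(-26) + (9/41)·(-35) + (5/41)·(-38) + (5/41)·(-41)
     = -856/41 ≈ -20.878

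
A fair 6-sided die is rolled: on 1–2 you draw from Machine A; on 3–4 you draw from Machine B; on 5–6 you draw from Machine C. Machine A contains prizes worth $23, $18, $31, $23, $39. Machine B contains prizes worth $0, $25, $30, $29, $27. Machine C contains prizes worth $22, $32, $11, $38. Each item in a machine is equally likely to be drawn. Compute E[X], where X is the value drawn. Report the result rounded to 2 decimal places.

E[X | Machine A] = (23 + 18 + 31 + 23 + 39)/5 = 134/5
E[X | Machine B] = (0 + 25 + 30 + 29 + 27)/5 = 111/5
E[X | Machine C] = (22 + 32 + 11 + 38)/4 = 103/4
E[X] = (1/3)·134/5 + (1/3)·111/5 + (1/3)·103/4 = 299/12 ≈ 24.92

$24.92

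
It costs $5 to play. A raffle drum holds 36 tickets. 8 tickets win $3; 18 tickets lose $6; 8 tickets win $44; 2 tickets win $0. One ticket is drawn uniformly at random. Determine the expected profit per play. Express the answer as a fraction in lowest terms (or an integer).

22/9 dollars

E[payout] = (8/36)·3 + (18/36)·(-6) + (8/36)·44 + (2/36)·0 = 67/9
Expected profit = 67/9 − 5 = 22/9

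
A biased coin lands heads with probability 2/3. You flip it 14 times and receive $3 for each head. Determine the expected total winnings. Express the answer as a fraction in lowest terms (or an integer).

$28

E[#heads] = 14·2/3 = 28/3 (linearity over flips).
E[winnings] = 3·28/3 = 28.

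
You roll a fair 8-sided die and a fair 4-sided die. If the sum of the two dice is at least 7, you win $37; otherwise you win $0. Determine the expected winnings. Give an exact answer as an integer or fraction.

E[payout] = (7/16)·0 + (9/16)·37 = 333/16

333/16 dollars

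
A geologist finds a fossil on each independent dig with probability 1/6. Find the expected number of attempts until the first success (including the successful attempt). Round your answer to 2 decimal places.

6.00

For a geometric distribution, E[trials] = 1/p = 1/(1/6) = 6.
≈ 6.00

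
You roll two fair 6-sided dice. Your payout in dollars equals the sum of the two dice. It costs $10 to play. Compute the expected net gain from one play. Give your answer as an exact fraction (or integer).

-$3

Distribution of the sum of the two dice: 2 w.p. 1/36, 3 w.p. 1/18, 4 w.p. 1/12, 5 w.p. 1/9, 6 w.p. 5/36, 7 w.p. 1/6, …
E[payout] = (1/36)·2 + (1/18)·3 + (1/12)·4 + (1/9)·5 + (5/36)·6 + (1/6)·7 + (5/36)·8 + (1/9)·9 + (1/12)·10 + (1/18)·11 + (1/36)·12 = 7
Expected profit = 7 − 10 = -3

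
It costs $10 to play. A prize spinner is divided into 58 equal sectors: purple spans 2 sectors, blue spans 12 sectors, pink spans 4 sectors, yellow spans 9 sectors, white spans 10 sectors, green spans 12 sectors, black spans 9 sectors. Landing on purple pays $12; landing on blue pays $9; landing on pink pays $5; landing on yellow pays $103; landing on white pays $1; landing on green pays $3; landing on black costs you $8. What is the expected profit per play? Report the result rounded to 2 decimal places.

E[payout] = (2/58)·12 + (12/58)·9 + (4/58)·5 + (9/58)·103 + (10/58)·1 + (12/58)·3 + (9/58)·(-8) = 1053/58
Expected profit = 1053/58 − 10 = 473/58 ≈ $8.16

$8.16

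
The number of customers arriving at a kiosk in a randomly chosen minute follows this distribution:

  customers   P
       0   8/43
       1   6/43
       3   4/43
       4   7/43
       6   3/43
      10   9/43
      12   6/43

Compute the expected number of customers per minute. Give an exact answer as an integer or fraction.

E[X] = (8/43)·0 + (6/43)·1 + (4/43)·3 + (7/43)·4 + (3/43)·6 + (9/43)·10 + (6/43)·12
     = 226/43

226/43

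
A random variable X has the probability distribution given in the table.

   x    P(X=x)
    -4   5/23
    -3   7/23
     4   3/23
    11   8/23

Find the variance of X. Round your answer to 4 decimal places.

E[X] = (5/23)·(-4) + (7/23)·(-3) + (3/23)·4 + (8/23)·11 = 59/23
E[X²] = (5/23)·16 + (7/23)·9 + (3/23)·16 + (8/23)·121 = 1159/23
Var(X) = 1159/23 − (59/23)² = 23176/529 ≈ 43.8110

43.8110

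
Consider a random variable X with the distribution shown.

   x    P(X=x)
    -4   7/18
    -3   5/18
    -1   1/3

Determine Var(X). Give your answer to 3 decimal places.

1.645

E[X] = (7/18)·(-4) + (5/18)·(-3) + (1/3)·(-1) = -49/18
E[X²] = (7/18)·16 + (5/18)·9 + (1/3)·1 = 163/18
Var(X) = 163/18 − (-49/18)² = 533/324 ≈ 1.645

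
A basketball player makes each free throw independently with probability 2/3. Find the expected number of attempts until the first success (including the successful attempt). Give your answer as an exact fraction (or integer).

For a geometric distribution, E[trials] = 1/p = 1/(2/3) = 3/2.

3/2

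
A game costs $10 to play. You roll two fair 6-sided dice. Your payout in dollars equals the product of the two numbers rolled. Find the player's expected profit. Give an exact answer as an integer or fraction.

9/4 dollars

Distribution of the product of the two numbers rolled: 1 w.p. 1/36, 2 w.p. 1/18, 3 w.p. 1/18, 4 w.p. 1/12, 5 w.p. 1/18, 6 w.p. 1/9, …
E[payout] = (1/36)·1 + (1/18)·2 + (1/18)·3 + (1/12)·4 + (1/18)·5 + (1/9)·6 + (1/18)·8 + (1/36)·9 + (1/18)·10 + (1/9)·12 + (1/18)·15 + (1/36)·16 + (1/18)·18 + (1/18)·20 + (1/18)·24 + (1/36)·25 + (1/18)·30 + (1/36)·36 = 49/4
Expected profit = 49/4 − 10 = 9/4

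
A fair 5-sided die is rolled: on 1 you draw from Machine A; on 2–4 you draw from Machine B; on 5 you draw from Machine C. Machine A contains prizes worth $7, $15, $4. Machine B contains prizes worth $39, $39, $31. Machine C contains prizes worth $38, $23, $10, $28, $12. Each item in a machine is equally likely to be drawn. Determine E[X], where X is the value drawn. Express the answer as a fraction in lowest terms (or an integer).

E[X | Machine A] = (7 + 15 + 4)/3 = 26/3
E[X | Machine B] = (39 + 39 + 31)/3 = 109/3
E[X | Machine C] = (38 + 23 + 10 + 28 + 12)/5 = 111/5
E[X] = (1/5)·26/3 + (3/5)·109/3 + (1/5)·111/5 = 2098/75

2098/75 dollars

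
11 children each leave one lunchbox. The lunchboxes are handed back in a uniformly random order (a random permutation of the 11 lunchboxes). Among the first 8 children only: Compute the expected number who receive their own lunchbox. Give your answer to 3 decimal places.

0.727

Let Xᵢ = 1 if person i gets their own lunchbox. For each i, P(Xᵢ=1) = 1/11.
By linearity of expectation, E[X₁+…+X_8] = 8·(1/11) = 8/11.
≈ 0.727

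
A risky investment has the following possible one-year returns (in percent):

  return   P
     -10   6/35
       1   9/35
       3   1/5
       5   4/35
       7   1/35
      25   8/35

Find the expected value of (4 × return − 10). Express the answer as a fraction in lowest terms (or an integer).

438/35

E[4x-10] = (6/35)·(-50) + (9/35)·(-6) + (1/5)·2 + (4/35)·10 + (1/35)·18 + (8/35)·90
     = 438/35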